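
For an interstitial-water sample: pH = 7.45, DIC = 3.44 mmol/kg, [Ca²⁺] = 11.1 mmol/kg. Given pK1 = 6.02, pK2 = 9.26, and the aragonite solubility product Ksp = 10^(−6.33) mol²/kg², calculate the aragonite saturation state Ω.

Ω = 1.20

α₂ = 1 / (1 + [H⁺]/K2 + [H⁺]²/(K1K2)) = 1 / (1 + 10^+1.81 + 10^+0.38)
   = 1 / (1 + 64.565 + 2.3988) = 1/67.964 = 0.01471
[CO3²⁻] = α₂ × DIC = 0.01471 × 3.44 = 0.05061 mmol/kg
Ksp = 10^(−6.33) = 4.677×10^-7
Ω = [Ca²⁺][CO3²⁻]/Ksp = (11.1×10^-3)(5.061×10^-5) / 4.677×10^-7 = 1.20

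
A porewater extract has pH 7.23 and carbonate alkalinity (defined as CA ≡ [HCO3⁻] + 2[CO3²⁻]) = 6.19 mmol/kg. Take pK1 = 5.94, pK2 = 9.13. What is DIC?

CA = [HCO3⁻] + 2[CO3²⁻] = (α₁ + 2α₂)·DIC
At pH 7.23: [H⁺]/K1 = 10^-1.29 = 0.051286, K2/[H⁺] = 10^-1.90 = 0.012589
α₁ = 1/(1 + 0.051286 + 0.012589) = 1/1.0639 = 0.9400; α₂ = α₁·K2/[H⁺] = 0.01183
α₁ + 2α₂ = 0.9636
DIC = CA / (α₁ + 2α₂) = 6.19 / 0.9636 = 6.42 mmol/kg

DIC = 6.42 mmol/kg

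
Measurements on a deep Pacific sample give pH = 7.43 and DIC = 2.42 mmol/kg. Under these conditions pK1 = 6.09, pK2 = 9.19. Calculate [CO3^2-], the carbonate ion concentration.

[CO3²⁻] = 0.0396 mmol/kg

α₂ = 1 / (1 + [H⁺]/K2 + [H⁺]²/(K1K2)) = 1 / (1 + 10^+1.76 + 10^+0.42)
   = 1 / (1 + 57.544 + 2.6303) = 1/61.174 = 0.01635
[CO3²⁻] = α₂ × DIC = 0.01635 × 2.42 = 0.0396 mmol/kg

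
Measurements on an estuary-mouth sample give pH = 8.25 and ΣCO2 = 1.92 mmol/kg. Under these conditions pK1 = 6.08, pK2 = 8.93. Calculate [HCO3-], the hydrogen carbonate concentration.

α₁ = 1 / (1 + [H⁺]/K1 + K2/[H⁺]) = 1 / (1 + 10^-2.17 + 10^-0.68)
   = 1 / (1 + 0.0067608 + 0.20893) = 1/1.2157 = 0.8226
[HCO3⁻] = α₁ × DIC = 0.8226 × 1.92 = 1.58 mmol/kg

[HCO3⁻] = 1.58 mmol/kg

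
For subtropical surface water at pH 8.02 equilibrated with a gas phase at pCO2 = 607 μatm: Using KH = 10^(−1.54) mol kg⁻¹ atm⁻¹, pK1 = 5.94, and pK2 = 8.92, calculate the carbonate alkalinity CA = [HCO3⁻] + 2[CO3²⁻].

[CO2*] = KH · pCO2 = 10^(−1.54) × 607×10^-6 = 1.751×10^-5 mol/kg
α₀ = 1/(1 + K1/[H⁺] + K1K2/[H⁺]²) = 1/(1 + 10^+2.08 + 10^+1.18) = 0.007333
DIC = [CO2*]/α₀ = 1.751×10^-5 / 0.007333 = 2.387 mmol/kg
CA = (α₁ + 2α₂)·DIC = (0.8817 + 2×0.1110) × 2.387 = 2.63 mmol/kg

CA = 2.63 mmol/kg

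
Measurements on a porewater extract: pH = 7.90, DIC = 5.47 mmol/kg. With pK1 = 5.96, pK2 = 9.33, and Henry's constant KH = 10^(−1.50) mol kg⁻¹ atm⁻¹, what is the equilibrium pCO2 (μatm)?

pCO2 = 1890 μatm

α₀ = 1 / (1 + K1/[H⁺] + K1K2/[H⁺]²) = 1 / (1 + 10^+1.94 + 10^+0.51)
   = 1 / (1 + 87.096 + 3.2359) = 1/91.332 = 0.01095
[CO2*] = α₀ × DIC = 0.01095 × 5.47 = 0.05989 mmol/kg
pCO2 = [CO2*]/KH = 5.989×10^-5 / 3.162×10^-2 = 1890 μatm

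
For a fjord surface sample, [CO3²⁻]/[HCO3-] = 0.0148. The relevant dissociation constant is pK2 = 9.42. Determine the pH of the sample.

From K2 = [H⁺][CO3²⁻]/[HCO3-]:  pH = pK2 + log₁₀([CO3²⁻]/[HCO3-])
log₁₀(0.0148) = -1.830
pH = 9.42 + (-1.830) = 7.59

pH = 7.59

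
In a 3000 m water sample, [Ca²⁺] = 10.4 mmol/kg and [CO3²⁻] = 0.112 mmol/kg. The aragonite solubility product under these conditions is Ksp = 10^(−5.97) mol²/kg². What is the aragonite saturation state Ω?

Ω = 1.09

Ksp = 10^(−5.97) = 1.072×10^-6
Ω = [Ca²⁺][CO3²⁻]/Ksp = (10.4×10^-3)(0.112×10^-3) / 1.072×10^-6 = 1.09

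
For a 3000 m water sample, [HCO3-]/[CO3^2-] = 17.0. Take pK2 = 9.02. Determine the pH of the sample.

pH = 7.79

From K2 = [H⁺][CO3^2-]/[HCO3-]:  pH = pK2 − log₁₀([HCO3-]/[CO3^2-])
log₁₀(17.0) = +1.230
pH = 9.02 − (+1.230) = 7.79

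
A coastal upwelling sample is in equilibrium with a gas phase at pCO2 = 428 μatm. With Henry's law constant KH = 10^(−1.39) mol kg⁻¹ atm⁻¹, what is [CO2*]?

KH = 10^(−1.39) = 4.074×10^-2 mol kg⁻¹ atm⁻¹
[CO2*] = KH · pCO2 = 4.074×10^-2 × 428×10^-6 atm = 1.74×10^-5 mol/kg

[CO2*] = 17.4 μmol/kg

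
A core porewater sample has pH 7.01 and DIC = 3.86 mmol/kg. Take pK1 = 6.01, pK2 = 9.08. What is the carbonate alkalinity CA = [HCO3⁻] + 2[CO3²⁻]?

CA = [HCO3⁻] + 2[CO3²⁻] = (α₁ + 2α₂)·DIC
At pH 7.01: [H⁺]/K1 = 10^-1.00 = 0.10000, K2/[H⁺] = 10^-2.07 = 0.0085114
α₁ = 1/(1 + 0.10000 + 0.0085114) = 1/1.1085 = 0.9021; α₂ = α₁·K2/[H⁺] = 0.007678
α₁ + 2α₂ = 0.9175
CA = 0.9175 × 3.86 = 3.54 mmol/kg

CA = 3.54 mmol/kg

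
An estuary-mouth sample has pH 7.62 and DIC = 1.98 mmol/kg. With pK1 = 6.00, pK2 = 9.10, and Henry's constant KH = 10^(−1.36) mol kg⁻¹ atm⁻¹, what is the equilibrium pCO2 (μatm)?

pCO2 = 1030 μatm

α₀ = 1 / (1 + K1/[H⁺] + K1K2/[H⁺]²) = 1 / (1 + 10^+1.62 + 10^+0.14)
   = 1 / (1 + 41.687 + 1.3804) = 1/44.067 = 0.02269
[CO2*] = α₀ × DIC = 0.02269 × 1.98 = 0.04493 mmol/kg
pCO2 = [CO2*]/KH = 4.493×10^-5 / 4.365×10^-2 = 1030 μatm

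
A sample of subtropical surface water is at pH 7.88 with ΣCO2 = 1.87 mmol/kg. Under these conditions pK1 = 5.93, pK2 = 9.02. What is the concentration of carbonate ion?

α₂ = 1 / (1 + [H⁺]/K2 + [H⁺]²/(K1K2)) = 1 / (1 + 10^+1.14 + 10^-0.81)
   = 1 / (1 + 13.804 + 0.15488) = 1/14.959 = 0.06685
[CO3²⁻] = α₂ × DIC = 0.06685 × 1.87 = 0.125 mmol/kg

[CO3²⁻] = 0.125 mmol/kg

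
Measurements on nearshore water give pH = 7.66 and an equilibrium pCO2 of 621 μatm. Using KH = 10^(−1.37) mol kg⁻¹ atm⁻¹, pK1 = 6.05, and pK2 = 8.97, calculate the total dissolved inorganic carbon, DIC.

DIC = 1.16 mmol/kg

[CO2*] = KH · pCO2 = 10^(−1.37) × 621×10^-6 = 2.649×10^-5 mol/kg
α₀ = 1/(1 + K1/[H⁺] + K1K2/[H⁺]²) = 1/(1 + 10^+1.61 + 10^+0.30) = 0.02287
DIC = [CO2*]/α₀ = 2.649×10^-5 / 0.02287 = 1.16 mmol/kg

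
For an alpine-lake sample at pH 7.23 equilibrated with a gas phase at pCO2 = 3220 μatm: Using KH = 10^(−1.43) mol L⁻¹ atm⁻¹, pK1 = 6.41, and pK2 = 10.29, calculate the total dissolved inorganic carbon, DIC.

[CO2*] = KH · pCO2 = 10^(−1.43) × 3220×10^-6 = 1.196×10^-4 mol/L
α₀ = 1/(1 + K1/[H⁺] + K1K2/[H⁺]²) = 1/(1 + 10^+0.82 + 10^-2.24) = 0.1314
DIC = [CO2*]/α₀ = 1.196×10^-4 / 0.1314 = 0.911 mmol/L

DIC = 0.911 mmol/L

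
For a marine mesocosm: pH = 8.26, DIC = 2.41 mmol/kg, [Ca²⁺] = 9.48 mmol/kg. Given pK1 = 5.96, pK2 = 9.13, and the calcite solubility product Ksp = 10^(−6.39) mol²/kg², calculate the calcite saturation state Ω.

α₂ = 1 / (1 + [H⁺]/K2 + [H⁺]²/(K1K2)) = 1 / (1 + 10^+0.87 + 10^-1.43)
   = 1 / (1 + 7.4131 + 0.037154) = 1/8.4503 = 0.1183
[CO3²⁻] = α₂ × DIC = 0.1183 × 2.41 = 0.2852 mmol/kg
Ksp = 10^(−6.39) = 4.074×10^-7
Ω = [Ca²⁺][CO3²⁻]/Ksp = (9.48×10^-3)(2.852×10^-4) / 4.074×10^-7 = 6.64

Ω = 6.64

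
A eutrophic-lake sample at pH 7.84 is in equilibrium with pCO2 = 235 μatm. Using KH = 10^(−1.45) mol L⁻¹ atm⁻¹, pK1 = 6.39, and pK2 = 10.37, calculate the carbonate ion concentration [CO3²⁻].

[CO3²⁻] = 0.694 μmol/L

[CO2*] = KH · pCO2 = 10^(−1.45) × 235×10^-6 = 8.338×10^-6 mol/L
α₀ = 1/(1 + K1/[H⁺] + K1K2/[H⁺]²) = 1/(1 + 10^+1.45 + 10^-1.08) = 0.03417
DIC = [CO2*]/α₀ = 8.338×10^-6 / 0.03417 = 0.2440 mmol/L
[CO3²⁻] = α₂·DIC; α₂ = 0.002842, so [CO3²⁻] = 0.002842 × 0.2440 = 0.000694 mmol/L = 0.694 μmol/L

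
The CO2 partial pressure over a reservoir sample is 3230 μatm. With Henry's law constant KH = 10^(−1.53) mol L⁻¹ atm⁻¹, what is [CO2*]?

[CO2*] = 95.3 μmol/L

KH = 10^(−1.53) = 2.951×10^-2 mol L⁻¹ atm⁻¹
[CO2*] = KH · pCO2 = 2.951×10^-2 × 3230×10^-6 atm = 9.53×10^-5 mol/L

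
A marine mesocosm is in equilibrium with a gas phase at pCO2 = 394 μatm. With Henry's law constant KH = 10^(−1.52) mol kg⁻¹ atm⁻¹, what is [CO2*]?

KH = 10^(−1.52) = 3.020×10^-2 mol kg⁻¹ atm⁻¹
[CO2*] = KH · pCO2 = 3.020×10^-2 × 394×10^-6 atm = 1.19×10^-5 mol/kg

[CO2*] = 11.9 μmol/kg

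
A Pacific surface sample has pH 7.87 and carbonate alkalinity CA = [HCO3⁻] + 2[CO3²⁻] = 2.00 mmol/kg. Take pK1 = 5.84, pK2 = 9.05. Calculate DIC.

CA = [HCO3⁻] + 2[CO3²⁻] = (α₁ + 2α₂)·DIC
At pH 7.87: [H⁺]/K1 = 10^-2.03 = 0.0093325, K2/[H⁺] = 10^-1.18 = 0.066069
α₁ = 1/(1 + 0.0093325 + 0.066069) = 1/1.0754 = 0.9299; α₂ = α₁·K2/[H⁺] = 0.06144
α₁ + 2α₂ = 1.0528
DIC = CA / (α₁ + 2α₂) = 2.00 / 1.0528 = 1.90 mmol/kg

DIC = 1.90 mmol/kg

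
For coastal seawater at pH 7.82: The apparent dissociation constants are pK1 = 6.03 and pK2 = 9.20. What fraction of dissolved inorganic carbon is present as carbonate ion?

α₂ = 1 / (1 + [H⁺]/K2 + [H⁺]²/(K1K2)) = 1 / (1 + 10^+1.38 + 10^-0.41)
   = 1 / (1 + 23.988 + 0.38905) = 1/25.377 = 0.03941

α₂ = 0.0394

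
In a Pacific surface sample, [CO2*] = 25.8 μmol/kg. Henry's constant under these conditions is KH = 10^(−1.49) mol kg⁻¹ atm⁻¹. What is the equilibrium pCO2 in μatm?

KH = 10^(−1.49) = 3.236×10^-2 mol kg⁻¹ atm⁻¹
pCO2 = [CO2*]/KH = 25.8×10^-6 / 3.236×10^-2 = 7.97×10^-4 atm = 797 μatm

pCO2 = 797 μatm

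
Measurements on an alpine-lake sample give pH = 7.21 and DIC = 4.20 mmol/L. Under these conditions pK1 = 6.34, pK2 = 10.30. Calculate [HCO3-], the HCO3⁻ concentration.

α₁ = 1 / (1 + [H⁺]/K1 + K2/[H⁺]) = 1 / (1 + 10^-0.87 + 10^-3.09)
   = 1 / (1 + 0.13490 + 0.00081283) = 1/1.1357 = 0.8805
[HCO3⁻] = α₁ × DIC = 0.8805 × 4.20 = 3.70 mmol/L

[HCO3⁻] = 3.70 mmol/L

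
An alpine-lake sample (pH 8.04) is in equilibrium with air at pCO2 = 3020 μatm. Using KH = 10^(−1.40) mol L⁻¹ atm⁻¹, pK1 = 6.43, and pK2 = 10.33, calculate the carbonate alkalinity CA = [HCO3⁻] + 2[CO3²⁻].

CA = 4.95 mmol/L

[CO2*] = KH · pCO2 = 10^(−1.40) × 3020×10^-6 = 1.202×10^-4 mol/L
α₀ = 1/(1 + K1/[H⁺] + K1K2/[H⁺]²) = 1/(1 + 10^+1.61 + 10^-0.68) = 0.02384
DIC = [CO2*]/α₀ = 1.202×10^-4 / 0.02384 = 5.043 mmol/L
CA = (α₁ + 2α₂)·DIC = (0.9712 + 2×0.004981) × 5.043 = 4.95 mmol/L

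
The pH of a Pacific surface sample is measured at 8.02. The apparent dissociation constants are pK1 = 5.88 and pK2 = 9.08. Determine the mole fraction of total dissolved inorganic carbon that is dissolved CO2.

α₀ = 0.00662

α₀ = 1 / (1 + K1/[H⁺] + K1K2/[H⁺]²) = 1 / (1 + 10^+2.14 + 10^+1.08)
   = 1 / (1 + 138.04 + 12.023) = 1/151.06 = 0.006620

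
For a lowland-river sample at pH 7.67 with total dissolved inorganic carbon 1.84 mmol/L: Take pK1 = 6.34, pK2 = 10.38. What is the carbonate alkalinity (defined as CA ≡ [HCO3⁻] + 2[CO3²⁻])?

CA = 1.76 mmol/L

CA = [HCO3⁻] + 2[CO3²⁻] = (α₁ + 2α₂)·DIC
At pH 7.67: [H⁺]/K1 = 10^-1.33 = 0.046774, K2/[H⁺] = 10^-2.71 = 0.0019498
α₁ = 1/(1 + 0.046774 + 0.0019498) = 1/1.0487 = 0.9535; α₂ = α₁·K2/[H⁺] = 0.001859
α₁ + 2α₂ = 0.9573
CA = 0.9573 × 1.84 = 1.76 mmol/L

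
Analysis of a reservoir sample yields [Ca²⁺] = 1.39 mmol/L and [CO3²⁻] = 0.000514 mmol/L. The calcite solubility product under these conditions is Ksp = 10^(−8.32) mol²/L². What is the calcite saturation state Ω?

Ksp = 10^(−8.32) = 4.786×10^-9
Ω = [Ca²⁺][CO3²⁻]/Ksp = (1.39×10^-3)(0.000514×10^-3) / 4.786×10^-9 = 0.149

Ω = 0.149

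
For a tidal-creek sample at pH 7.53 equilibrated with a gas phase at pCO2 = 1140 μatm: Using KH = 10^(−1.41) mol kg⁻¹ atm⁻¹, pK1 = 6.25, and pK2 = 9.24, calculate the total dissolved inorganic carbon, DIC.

[CO2*] = KH · pCO2 = 10^(−1.41) × 1140×10^-6 = 4.435×10^-5 mol/kg
α₀ = 1/(1 + K1/[H⁺] + K1K2/[H⁺]²) = 1/(1 + 10^+1.28 + 10^-0.43) = 0.04896
DIC = [CO2*]/α₀ = 4.435×10^-5 / 0.04896 = 0.906 mmol/kg

DIC = 0.906 mmol/kg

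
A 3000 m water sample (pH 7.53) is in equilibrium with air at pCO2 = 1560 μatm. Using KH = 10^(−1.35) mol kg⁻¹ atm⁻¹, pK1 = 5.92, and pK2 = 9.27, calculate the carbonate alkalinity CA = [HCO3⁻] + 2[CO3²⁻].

[CO2*] = KH · pCO2 = 10^(−1.35) × 1560×10^-6 = 6.968×10^-5 mol/kg
α₀ = 1/(1 + K1/[H⁺] + K1K2/[H⁺]²) = 1/(1 + 10^+1.61 + 10^-0.13) = 0.02354
DIC = [CO2*]/α₀ = 6.968×10^-5 / 0.02354 = 2.960 mmol/kg
CA = (α₁ + 2α₂)·DIC = (0.9590 + 2×0.01745) × 2.960 = 2.94 mmol/kg

CA = 2.94 mmol/kg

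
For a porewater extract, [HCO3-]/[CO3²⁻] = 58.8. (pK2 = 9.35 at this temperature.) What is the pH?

pH = 7.58

From K2 = [H⁺][CO3²⁻]/[HCO3-]:  pH = pK2 − log₁₀([HCO3-]/[CO3²⁻])
log₁₀(58.8) = +1.769
pH = 9.35 − (+1.769) = 7.58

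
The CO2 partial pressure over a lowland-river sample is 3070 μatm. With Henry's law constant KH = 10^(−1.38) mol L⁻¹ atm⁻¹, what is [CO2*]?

[CO2*] = 128 μmol/L

KH = 10^(−1.38) = 4.169×10^-2 mol L⁻¹ atm⁻¹
[CO2*] = KH · pCO2 = 4.169×10^-2 × 3070×10^-6 atm = 1.28×10^-4 mol/L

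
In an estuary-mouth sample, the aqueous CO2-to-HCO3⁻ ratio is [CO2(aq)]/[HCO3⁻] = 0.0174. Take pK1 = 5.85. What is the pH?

pH = 7.61

From K1 = [H⁺][HCO3⁻]/[CO2(aq)]:  pH = pK1 − log₁₀([CO2(aq)]/[HCO3⁻])
log₁₀(0.0174) = -1.759
pH = 5.85 − (-1.759) = 7.61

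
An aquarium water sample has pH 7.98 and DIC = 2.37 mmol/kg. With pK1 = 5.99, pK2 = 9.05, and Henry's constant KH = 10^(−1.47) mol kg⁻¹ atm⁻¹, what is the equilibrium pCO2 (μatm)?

α₀ = 1 / (1 + K1/[H⁺] + K1K2/[H⁺]²) = 1 / (1 + 10^+1.99 + 10^+0.92)
   = 1 / (1 + 97.724 + 8.3176) = 1/107.04 = 0.009342
[CO2*] = α₀ × DIC = 0.009342 × 2.37 = 0.02214 mmol/kg
pCO2 = [CO2*]/KH = 2.214×10^-5 / 3.388×10^-2 = 653 μatm

pCO2 = 653 μatm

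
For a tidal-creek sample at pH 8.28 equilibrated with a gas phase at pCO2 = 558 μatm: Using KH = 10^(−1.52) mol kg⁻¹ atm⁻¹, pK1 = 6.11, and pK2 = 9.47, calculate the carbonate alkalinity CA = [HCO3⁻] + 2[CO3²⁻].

[CO2*] = KH · pCO2 = 10^(−1.52) × 558×10^-6 = 1.685×10^-5 mol/kg
α₀ = 1/(1 + K1/[H⁺] + K1K2/[H⁺]²) = 1/(1 + 10^+2.17 + 10^+0.98) = 0.006311
DIC = [CO2*]/α₀ = 1.685×10^-5 / 0.006311 = 2.670 mmol/kg
CA = (α₁ + 2α₂)·DIC = (0.9334 + 2×0.06027) × 2.670 = 2.81 mmol/kg

CA = 2.81 mmol/kg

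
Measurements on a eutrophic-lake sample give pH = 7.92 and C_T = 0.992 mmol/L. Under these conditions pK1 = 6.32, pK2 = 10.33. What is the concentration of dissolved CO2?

α₀ = 1 / (1 + K1/[H⁺] + K1K2/[H⁺]²) = 1 / (1 + 10^+1.60 + 10^-0.81)
   = 1 / (1 + 39.811 + 0.15488) = 1/40.966 = 0.02441
[CO2*] = α₀ × DIC = 0.02441 × 0.992 = 0.0242 mmol/L

[CO2*] = 0.0242 mmol/L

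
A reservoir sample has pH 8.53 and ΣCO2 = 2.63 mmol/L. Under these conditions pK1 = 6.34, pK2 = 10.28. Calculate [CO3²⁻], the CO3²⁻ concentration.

α₂ = 1 / (1 + [H⁺]/K2 + [H⁺]²/(K1K2)) = 1 / (1 + 10^+1.75 + 10^-0.44)
   = 1 / (1 + 56.234 + 0.36308) = 1/57.597 = 0.01736
[CO3²⁻] = α₂ × DIC = 0.01736 × 2.63 = 0.0457 mmol/L

[CO3²⁻] = 0.0457 mmol/L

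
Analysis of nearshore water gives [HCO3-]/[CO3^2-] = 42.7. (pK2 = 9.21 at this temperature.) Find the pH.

From K2 = [H⁺][CO3^2-]/[HCO3-]:  pH = pK2 − log₁₀([HCO3-]/[CO3^2-])
log₁₀(42.7) = +1.630
pH = 9.21 − (+1.630) = 7.58

pH = 7.58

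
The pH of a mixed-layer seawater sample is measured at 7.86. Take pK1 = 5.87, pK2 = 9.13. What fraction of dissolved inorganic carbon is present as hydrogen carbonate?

α₁ = 1 / (1 + [H⁺]/K1 + K2/[H⁺]) = 1 / (1 + 10^-1.99 + 10^-1.27)
   = 1 / (1 + 0.010233 + 0.053703) = 1/1.0639 = 0.9399

α₁ = 0.940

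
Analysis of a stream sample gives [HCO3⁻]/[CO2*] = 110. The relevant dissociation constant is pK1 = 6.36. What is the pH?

From K1 = [H⁺][HCO3⁻]/[CO2*]:  pH = pK1 + log₁₀([HCO3⁻]/[CO2*])
log₁₀(110) = +2.041
pH = 6.36 + (+2.041) = 8.40

pH = 8.40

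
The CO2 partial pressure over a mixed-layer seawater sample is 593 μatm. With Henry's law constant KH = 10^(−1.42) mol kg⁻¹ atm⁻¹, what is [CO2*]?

[CO2*] = 22.5 μmol/kg

KH = 10^(−1.42) = 3.802×10^-2 mol kg⁻¹ atm⁻¹
[CO2*] = KH · pCO2 = 3.802×10^-2 × 593×10^-6 atm = 2.25×10^-5 mol/kg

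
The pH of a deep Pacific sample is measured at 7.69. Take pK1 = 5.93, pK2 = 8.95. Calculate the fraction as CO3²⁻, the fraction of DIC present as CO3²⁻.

α₂ = 1 / (1 + [H⁺]/K2 + [H⁺]²/(K1K2)) = 1 / (1 + 10^+1.26 + 10^-0.50)
   = 1 / (1 + 18.197 + 0.31623) = 1/19.513 = 0.05125

α₂ = 0.0512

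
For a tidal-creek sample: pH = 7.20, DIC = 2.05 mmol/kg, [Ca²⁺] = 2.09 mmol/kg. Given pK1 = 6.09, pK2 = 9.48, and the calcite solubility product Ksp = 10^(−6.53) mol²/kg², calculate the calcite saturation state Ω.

Ω = 0.0704

α₂ = 1 / (1 + [H⁺]/K2 + [H⁺]²/(K1K2)) = 1 / (1 + 10^+2.28 + 10^+1.17)
   = 1 / (1 + 190.55 + 14.791) = 1/206.34 = 0.004846
[CO3²⁻] = α₂ × DIC = 0.004846 × 2.05 = 0.009935 mmol/kg = 9.935 μmol/kg
Ksp = 10^(−6.53) = 2.951×10^-7
Ω = [Ca²⁺][CO3²⁻]/Ksp = (2.09×10^-3)(9.935×10^-6) / 2.951×10^-7 = 0.0704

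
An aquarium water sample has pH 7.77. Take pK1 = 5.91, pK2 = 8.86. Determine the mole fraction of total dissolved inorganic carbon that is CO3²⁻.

α₂ = 1 / (1 + [H⁺]/K2 + [H⁺]²/(K1K2)) = 1 / (1 + 10^+1.09 + 10^-0.77)
   = 1 / (1 + 12.303 + 0.16982) = 1/13.473 = 0.07423

α₂ = 0.0742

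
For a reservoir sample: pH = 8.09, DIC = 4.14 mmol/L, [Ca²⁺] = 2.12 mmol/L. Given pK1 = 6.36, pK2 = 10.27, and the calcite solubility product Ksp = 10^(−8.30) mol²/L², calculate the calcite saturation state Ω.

α₂ = 1 / (1 + [H⁺]/K2 + [H⁺]²/(K1K2)) = 1 / (1 + 10^+2.18 + 10^+0.45)
   = 1 / (1 + 151.36 + 2.8184) = 1/155.17 = 0.006444
[CO3²⁻] = α₂ × DIC = 0.006444 × 4.14 = 0.02668 mmol/L
Ksp = 10^(−8.30) = 5.012×10^-9
Ω = [Ca²⁺][CO3²⁻]/Ksp = (2.12×10^-3)(2.668×10^-5) / 5.012×10^-9 = 11.3

Ω = 11.3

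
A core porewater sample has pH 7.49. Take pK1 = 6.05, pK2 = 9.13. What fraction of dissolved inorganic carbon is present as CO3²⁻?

α₂ = 0.0216

α₂ = 1 / (1 + [H⁺]/K2 + [H⁺]²/(K1K2)) = 1 / (1 + 10^+1.64 + 10^+0.20)
   = 1 / (1 + 43.652 + 1.5849) = 1/46.236 = 0.02163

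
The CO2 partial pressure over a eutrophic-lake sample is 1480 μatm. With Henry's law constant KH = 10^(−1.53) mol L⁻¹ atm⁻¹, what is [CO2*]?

[CO2*] = 43.7 μmol/L

KH = 10^(−1.53) = 2.951×10^-2 mol L⁻¹ atm⁻¹
[CO2*] = KH · pCO2 = 2.951×10^-2 × 1480×10^-6 atm = 4.37×10^-5 mol/L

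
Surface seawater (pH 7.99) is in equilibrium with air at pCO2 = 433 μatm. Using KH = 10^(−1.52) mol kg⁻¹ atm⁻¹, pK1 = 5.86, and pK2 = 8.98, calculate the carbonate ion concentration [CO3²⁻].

[CO3²⁻] = 0.181 mmol/kg

[CO2*] = KH · pCO2 = 10^(−1.52) × 433×10^-6 = 1.308×10^-5 mol/kg
α₀ = 1/(1 + K1/[H⁺] + K1K2/[H⁺]²) = 1/(1 + 10^+2.13 + 10^+1.14) = 0.006680
DIC = [CO2*]/α₀ = 1.308×10^-5 / 0.006680 = 1.958 mmol/kg
[CO3²⁻] = α₂·DIC; α₂ = 0.09221, so [CO3²⁻] = 0.09221 × 1.958 = 0.181 mmol/kg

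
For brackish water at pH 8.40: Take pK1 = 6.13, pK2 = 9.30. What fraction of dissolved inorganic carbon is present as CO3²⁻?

α₂ = 0.111

α₂ = 1 / (1 + [H⁺]/K2 + [H⁺]²/(K1K2)) = 1 / (1 + 10^+0.90 + 10^-1.37)
   = 1 / (1 + 7.9433 + 0.042658) = 1/8.9859 = 0.1113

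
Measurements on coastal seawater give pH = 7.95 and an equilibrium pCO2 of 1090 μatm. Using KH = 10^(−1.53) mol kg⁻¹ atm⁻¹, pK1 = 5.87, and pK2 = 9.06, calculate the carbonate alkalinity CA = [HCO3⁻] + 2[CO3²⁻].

[CO2*] = KH · pCO2 = 10^(−1.53) × 1090×10^-6 = 3.217×10^-5 mol/kg
α₀ = 1/(1 + K1/[H⁺] + K1K2/[H⁺]²) = 1/(1 + 10^+2.08 + 10^+0.97) = 0.007659
DIC = [CO2*]/α₀ = 3.217×10^-5 / 0.007659 = 4.200 mmol/kg
CA = (α₁ + 2α₂)·DIC = (0.9209 + 2×0.07148) × 4.200 = 4.47 mmol/kg

CA = 4.47 mmol/kg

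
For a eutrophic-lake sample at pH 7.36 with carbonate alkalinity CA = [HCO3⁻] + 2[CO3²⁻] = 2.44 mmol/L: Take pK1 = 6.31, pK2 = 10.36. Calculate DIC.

DIC = 2.65 mmol/L

CA = [HCO3⁻] + 2[CO3²⁻] = (α₁ + 2α₂)·DIC
At pH 7.36: [H⁺]/K1 = 10^-1.05 = 0.089125, K2/[H⁺] = 10^-3.00 = 0.0010000
α₁ = 1/(1 + 0.089125 + 0.0010000) = 1/1.0901 = 0.9173; α₂ = α₁·K2/[H⁺] = 0.0009173
α₁ + 2α₂ = 0.9192
DIC = CA / (α₁ + 2α₂) = 2.44 / 0.9192 = 2.65 mmol/L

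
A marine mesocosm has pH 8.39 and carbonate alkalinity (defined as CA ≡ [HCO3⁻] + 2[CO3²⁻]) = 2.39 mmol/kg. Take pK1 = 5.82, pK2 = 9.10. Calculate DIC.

DIC = 2.06 mmol/kg

CA = [HCO3⁻] + 2[CO3²⁻] = (α₁ + 2α₂)·DIC
At pH 8.39: [H⁺]/K1 = 10^-2.57 = 0.0026915, K2/[H⁺] = 10^-0.71 = 0.19498
α₁ = 1/(1 + 0.0026915 + 0.19498) = 1/1.1977 = 0.8350; α₂ = α₁·K2/[H⁺] = 0.1628
α₁ + 2α₂ = 1.1606
DIC = CA / (α₁ + 2α₂) = 2.39 / 1.1606 = 2.06 mmol/kg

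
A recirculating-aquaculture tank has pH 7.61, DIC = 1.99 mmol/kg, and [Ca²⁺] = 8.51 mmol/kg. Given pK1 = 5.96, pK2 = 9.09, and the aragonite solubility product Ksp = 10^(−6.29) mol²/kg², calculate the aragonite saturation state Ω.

α₂ = 1 / (1 + [H⁺]/K2 + [H⁺]²/(K1K2)) = 1 / (1 + 10^+1.48 + 10^-0.17)
   = 1 / (1 + 30.200 + 0.67608) = 1/31.876 = 0.03137
[CO3²⁻] = α₂ × DIC = 0.03137 × 1.99 = 0.06243 mmol/kg
Ksp = 10^(−6.29) = 5.129×10^-7
Ω = [Ca²⁺][CO3²⁻]/Ksp = (8.51×10^-3)(6.243×10^-5) / 5.129×10^-7 = 1.04

Ω = 1.04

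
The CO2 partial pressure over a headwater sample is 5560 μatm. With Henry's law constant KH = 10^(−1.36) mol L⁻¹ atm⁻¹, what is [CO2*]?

KH = 10^(−1.36) = 4.365×10^-2 mol L⁻¹ atm⁻¹
[CO2*] = KH · pCO2 = 4.365×10^-2 × 5560×10^-6 atm = 2.43×10^-4 mol/L

[CO2*] = 243 μmol/L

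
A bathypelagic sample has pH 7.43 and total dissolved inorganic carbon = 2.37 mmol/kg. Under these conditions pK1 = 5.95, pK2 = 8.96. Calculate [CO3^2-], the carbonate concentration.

[CO3²⁻] = 0.0658 mmol/kg

α₂ = 1 / (1 + [H⁺]/K2 + [H⁺]²/(K1K2)) = 1 / (1 + 10^+1.53 + 10^+0.05)
   = 1 / (1 + 33.884 + 1.1220) = 1/36.006 = 0.02777
[CO3²⁻] = α₂ × DIC = 0.02777 × 2.37 = 0.0658 mmol/kg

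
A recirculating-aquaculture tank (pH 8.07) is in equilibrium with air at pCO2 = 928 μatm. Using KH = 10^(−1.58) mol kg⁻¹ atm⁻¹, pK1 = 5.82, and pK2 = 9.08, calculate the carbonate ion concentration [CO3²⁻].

[CO2*] = KH · pCO2 = 10^(−1.58) × 928×10^-6 = 2.441×10^-5 mol/kg
α₀ = 1/(1 + K1/[H⁺] + K1K2/[H⁺]²) = 1/(1 + 10^+2.25 + 10^+1.24) = 0.005097
DIC = [CO2*]/α₀ = 2.441×10^-5 / 0.005097 = 4.789 mmol/kg
[CO3²⁻] = α₂·DIC; α₂ = 0.08857, so [CO3²⁻] = 0.08857 × 4.789 = 0.424 mmol/kg

[CO3²⁻] = 0.424 mmol/kg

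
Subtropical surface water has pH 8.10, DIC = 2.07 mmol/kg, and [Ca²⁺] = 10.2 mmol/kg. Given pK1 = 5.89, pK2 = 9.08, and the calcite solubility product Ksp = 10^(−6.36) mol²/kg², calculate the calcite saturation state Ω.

Ω = 4.56

α₂ = 1 / (1 + [H⁺]/K2 + [H⁺]²/(K1K2)) = 1 / (1 + 10^+0.98 + 10^-1.23)
   = 1 / (1 + 9.5499 + 0.058884) = 1/10.609 = 0.09426
[CO3²⁻] = α₂ × DIC = 0.09426 × 2.07 = 0.1951 mmol/kg
Ksp = 10^(−6.36) = 4.365×10^-7
Ω = [Ca²⁺][CO3²⁻]/Ksp = (10.2×10^-3)(1.951×10^-4) / 4.365×10^-7 = 4.56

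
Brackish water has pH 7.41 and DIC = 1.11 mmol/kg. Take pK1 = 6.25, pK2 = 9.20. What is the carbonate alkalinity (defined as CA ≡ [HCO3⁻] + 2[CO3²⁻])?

CA = 1.06 mmol/kg

CA = [HCO3⁻] + 2[CO3²⁻] = (α₁ + 2α₂)·DIC
At pH 7.41: [H⁺]/K1 = 10^-1.16 = 0.069183, K2/[H⁺] = 10^-1.79 = 0.016218
α₁ = 1/(1 + 0.069183 + 0.016218) = 1/1.0854 = 0.9213; α₂ = α₁·K2/[H⁺] = 0.01494
α₁ + 2α₂ = 0.9512
CA = 0.9512 × 1.11 = 1.06 mmol/kg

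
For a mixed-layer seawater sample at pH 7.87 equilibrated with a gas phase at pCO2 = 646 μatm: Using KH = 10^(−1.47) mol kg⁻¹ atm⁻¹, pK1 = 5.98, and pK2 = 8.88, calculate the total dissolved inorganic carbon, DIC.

[CO2*] = KH · pCO2 = 10^(−1.47) × 646×10^-6 = 2.189×10^-5 mol/kg
α₀ = 1/(1 + K1/[H⁺] + K1K2/[H⁺]²) = 1/(1 + 10^+1.89 + 10^+0.88) = 0.01160
DIC = [CO2*]/α₀ = 2.189×10^-5 / 0.01160 = 1.89 mmol/kg

DIC = 1.89 mmol/kg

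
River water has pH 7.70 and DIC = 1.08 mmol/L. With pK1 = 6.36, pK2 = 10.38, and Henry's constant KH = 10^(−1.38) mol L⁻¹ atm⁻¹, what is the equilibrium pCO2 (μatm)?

pCO2 = 1130 μatm

α₀ = 1 / (1 + K1/[H⁺] + K1K2/[H⁺]²) = 1 / (1 + 10^+1.34 + 10^-1.34)
   = 1 / (1 + 21.878 + 0.045709) = 1/22.923 = 0.04362
[CO2*] = α₀ × DIC = 0.04362 × 1.08 = 0.04711 mmol/L
pCO2 = [CO2*]/KH = 4.711×10^-5 / 4.169×10^-2 = 1130 μatm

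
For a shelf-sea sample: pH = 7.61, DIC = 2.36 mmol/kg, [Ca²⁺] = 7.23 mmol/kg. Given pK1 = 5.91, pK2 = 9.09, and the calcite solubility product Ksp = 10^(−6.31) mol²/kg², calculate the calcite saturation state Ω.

Ω = 1.10

α₂ = 1 / (1 + [H⁺]/K2 + [H⁺]²/(K1K2)) = 1 / (1 + 10^+1.48 + 10^-0.22)
   = 1 / (1 + 30.200 + 0.60256) = 1/31.802 = 0.03144
[CO3²⁻] = α₂ × DIC = 0.03144 × 2.36 = 0.07421 mmol/kg
Ksp = 10^(−6.31) = 4.898×10^-7
Ω = [Ca²⁺][CO3²⁻]/Ksp = (7.23×10^-3)(7.421×10^-5) / 4.898×10^-7 = 1.10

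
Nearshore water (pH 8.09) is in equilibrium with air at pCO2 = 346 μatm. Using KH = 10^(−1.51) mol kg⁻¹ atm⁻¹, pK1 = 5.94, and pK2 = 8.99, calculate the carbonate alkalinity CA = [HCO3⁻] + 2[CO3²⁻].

[CO2*] = KH · pCO2 = 10^(−1.51) × 346×10^-6 = 1.069×10^-5 mol/kg
α₀ = 1/(1 + K1/[H⁺] + K1K2/[H⁺]²) = 1/(1 + 10^+2.15 + 10^+1.25) = 0.006249
DIC = [CO2*]/α₀ = 1.069×10^-5 / 0.006249 = 1.711 mmol/kg
CA = (α₁ + 2α₂)·DIC = (0.8826 + 2×0.1111) × 1.711 = 1.89 mmol/kg

CA = 1.89 mmol/kg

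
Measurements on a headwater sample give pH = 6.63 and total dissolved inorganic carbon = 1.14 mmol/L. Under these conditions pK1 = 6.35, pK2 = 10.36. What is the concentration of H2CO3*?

α₀ = 1 / (1 + K1/[H⁺] + K1K2/[H⁺]²) = 1 / (1 + 10^+0.28 + 10^-3.45)
   = 1 / (1 + 1.9055 + 0.00035481) = 1/2.9058 = 0.3441
[CO2*] = α₀ × DIC = 0.3441 × 1.14 = 0.392 mmol/L

[CO2*] = 0.392 mmol/L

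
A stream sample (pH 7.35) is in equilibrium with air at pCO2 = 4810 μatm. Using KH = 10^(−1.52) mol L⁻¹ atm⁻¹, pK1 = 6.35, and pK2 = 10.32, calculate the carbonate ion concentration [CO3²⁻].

[CO2*] = KH · pCO2 = 10^(−1.52) × 4810×10^-6 = 1.453×10^-4 mol/L
α₀ = 1/(1 + K1/[H⁺] + K1K2/[H⁺]²) = 1/(1 + 10^+1.00 + 10^-1.97) = 0.09082
DIC = [CO2*]/α₀ = 1.453×10^-4 / 0.09082 = 1.599 mmol/L
[CO3²⁻] = α₂·DIC; α₂ = 0.0009732, so [CO3²⁻] = 0.0009732 × 1.599 = 0.00156 mmol/L = 1.56 μmol/L

[CO3²⁻] = 1.56 μmol/L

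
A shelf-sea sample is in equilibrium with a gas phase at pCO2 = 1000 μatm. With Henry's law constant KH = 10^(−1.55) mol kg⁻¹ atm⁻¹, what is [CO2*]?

KH = 10^(−1.55) = 2.818×10^-2 mol kg⁻¹ atm⁻¹
[CO2*] = KH · pCO2 = 2.818×10^-2 × 1000×10^-6 atm = 2.82×10^-5 mol/kg

[CO2*] = 28.2 μmol/kg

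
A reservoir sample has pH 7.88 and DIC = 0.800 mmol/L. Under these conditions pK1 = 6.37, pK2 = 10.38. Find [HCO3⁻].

α₁ = 1 / (1 + [H⁺]/K1 + K2/[H⁺]) = 1 / (1 + 10^-1.51 + 10^-2.50)
   = 1 / (1 + 0.030903 + 0.0031623) = 1/1.0341 = 0.9671
[HCO3⁻] = α₁ × DIC = 0.9671 × 0.800 = 0.774 mmol/L

[HCO3⁻] = 0.774 mmol/L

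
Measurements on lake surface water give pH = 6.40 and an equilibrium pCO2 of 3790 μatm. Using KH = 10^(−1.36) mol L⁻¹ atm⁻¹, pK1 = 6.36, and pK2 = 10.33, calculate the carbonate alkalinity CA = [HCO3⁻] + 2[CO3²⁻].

CA = 0.181 mmol/L

[CO2*] = KH · pCO2 = 10^(−1.36) × 3790×10^-6 = 1.654×10^-4 mol/L
α₀ = 1/(1 + K1/[H⁺] + K1K2/[H⁺]²) = 1/(1 + 10^+0.04 + 10^-3.89) = 0.4770
DIC = [CO2*]/α₀ = 1.654×10^-4 / 0.4770 = 0.3469 mmol/L
CA = (α₁ + 2α₂)·DIC = (0.5230 + 2×6.144×10^-5) × 0.3469 = 0.181 mmol/L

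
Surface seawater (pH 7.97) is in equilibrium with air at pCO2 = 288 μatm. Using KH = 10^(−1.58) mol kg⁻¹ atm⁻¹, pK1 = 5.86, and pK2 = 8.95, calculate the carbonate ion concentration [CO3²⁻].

[CO2*] = KH · pCO2 = 10^(−1.58) × 288×10^-6 = 7.575×10^-6 mol/kg
α₀ = 1/(1 + K1/[H⁺] + K1K2/[H⁺]²) = 1/(1 + 10^+2.11 + 10^+1.13) = 0.006978
DIC = [CO2*]/α₀ = 7.575×10^-6 / 0.006978 = 1.086 mmol/kg
[CO3²⁻] = α₂·DIC; α₂ = 0.09413, so [CO3²⁻] = 0.09413 × 1.086 = 0.102 mmol/kg

[CO3²⁻] = 0.102 mmol/kg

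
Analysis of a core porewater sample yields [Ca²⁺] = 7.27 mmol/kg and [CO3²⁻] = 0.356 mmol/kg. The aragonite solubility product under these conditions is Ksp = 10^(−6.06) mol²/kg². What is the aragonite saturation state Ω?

Ksp = 10^(−6.06) = 8.710×10^-7
Ω = [Ca²⁺][CO3²⁻]/Ksp = (7.27×10^-3)(0.356×10^-3) / 8.710×10^-7 = 2.97

Ω = 2.97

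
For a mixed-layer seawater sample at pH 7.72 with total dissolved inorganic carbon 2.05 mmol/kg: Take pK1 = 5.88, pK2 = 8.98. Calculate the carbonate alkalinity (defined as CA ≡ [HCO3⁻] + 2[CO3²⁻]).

CA = 2.13 mmol/kg

CA = [HCO3⁻] + 2[CO3²⁻] = (α₁ + 2α₂)·DIC
At pH 7.72: [H⁺]/K1 = 10^-1.84 = 0.014454, K2/[H⁺] = 10^-1.26 = 0.054954
α₁ = 1/(1 + 0.014454 + 0.054954) = 1/1.0694 = 0.9351; α₂ = α₁·K2/[H⁺] = 0.05139
α₁ + 2α₂ = 1.0379
CA = 1.0379 × 2.05 = 2.13 mmol/kg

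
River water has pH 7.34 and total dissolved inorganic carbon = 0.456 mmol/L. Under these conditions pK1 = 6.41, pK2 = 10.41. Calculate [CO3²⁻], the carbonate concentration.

[CO3²⁻] = 0.347 μmol/L

α₂ = 1 / (1 + [H⁺]/K2 + [H⁺]²/(K1K2)) = 1 / (1 + 10^+3.07 + 10^+2.14)
   = 1 / (1 + 1174.9 + 138.04) = 1/1313.9 = 0.0007611
[CO3²⁻] = α₂ × DIC = 0.0007611 × 0.456 = 0.000347 mmol/L = 0.347 μmol/L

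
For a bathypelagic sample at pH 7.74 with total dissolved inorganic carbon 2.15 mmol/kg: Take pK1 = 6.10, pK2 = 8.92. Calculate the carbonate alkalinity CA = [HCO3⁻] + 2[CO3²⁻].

CA = 2.24 mmol/kg

CA = [HCO3⁻] + 2[CO3²⁻] = (α₁ + 2α₂)·DIC
At pH 7.74: [H⁺]/K1 = 10^-1.64 = 0.022909, K2/[H⁺] = 10^-1.18 = 0.066069
α₁ = 1/(1 + 0.022909 + 0.066069) = 1/1.0890 = 0.9183; α₂ = α₁·K2/[H⁺] = 0.06067
α₁ + 2α₂ = 1.0396
CA = 1.0396 × 2.15 = 2.24 mmol/kg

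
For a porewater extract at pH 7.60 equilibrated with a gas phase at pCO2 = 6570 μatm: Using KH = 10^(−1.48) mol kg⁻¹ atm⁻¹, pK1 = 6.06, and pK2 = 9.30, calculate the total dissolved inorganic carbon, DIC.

[CO2*] = KH · pCO2 = 10^(−1.48) × 6570×10^-6 = 2.176×10^-4 mol/kg
α₀ = 1/(1 + K1/[H⁺] + K1K2/[H⁺]²) = 1/(1 + 10^+1.54 + 10^-0.16) = 0.02750
DIC = [CO2*]/α₀ = 2.176×10^-4 / 0.02750 = 7.91 mmol/kg

DIC = 7.91 mmol/kg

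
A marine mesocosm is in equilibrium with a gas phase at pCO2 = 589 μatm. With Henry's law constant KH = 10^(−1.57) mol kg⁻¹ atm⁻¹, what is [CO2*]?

[CO2*] = 15.9 μmol/kg

KH = 10^(−1.57) = 2.692×10^-2 mol kg⁻¹ atm⁻¹
[CO2*] = KH · pCO2 = 2.692×10^-2 × 589×10^-6 atm = 1.59×10^-5 mol/kg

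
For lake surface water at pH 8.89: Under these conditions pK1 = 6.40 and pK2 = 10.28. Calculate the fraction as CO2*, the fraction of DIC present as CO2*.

α₀ = 1 / (1 + K1/[H⁺] + K1K2/[H⁺]²) = 1 / (1 + 10^+2.49 + 10^+1.10)
   = 1 / (1 + 309.03 + 12.589) = 1/322.62 = 0.003100

α₀ = 0.00310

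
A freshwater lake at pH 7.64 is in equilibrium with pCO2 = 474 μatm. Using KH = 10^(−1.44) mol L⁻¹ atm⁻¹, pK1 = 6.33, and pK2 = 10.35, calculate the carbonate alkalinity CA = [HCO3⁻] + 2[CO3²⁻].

[CO2*] = KH · pCO2 = 10^(−1.44) × 474×10^-6 = 1.721×10^-5 mol/L
α₀ = 1/(1 + K1/[H⁺] + K1K2/[H⁺]²) = 1/(1 + 10^+1.31 + 10^-1.40) = 0.04660
DIC = [CO2*]/α₀ = 1.721×10^-5 / 0.04660 = 0.3693 mmol/L
CA = (α₁ + 2α₂)·DIC = (0.9515 + 2×0.001855) × 0.3693 = 0.353 mmol/L

CA = 0.353 mmol/L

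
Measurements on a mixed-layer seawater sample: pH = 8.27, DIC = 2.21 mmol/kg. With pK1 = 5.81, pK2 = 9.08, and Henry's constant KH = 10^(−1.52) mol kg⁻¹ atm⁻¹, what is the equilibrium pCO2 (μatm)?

pCO2 = 219 μatm

α₀ = 1 / (1 + K1/[H⁺] + K1K2/[H⁺]²) = 1 / (1 + 10^+2.46 + 10^+1.65)
   = 1 / (1 + 288.40 + 44.668) = 1/334.07 = 0.002993
[CO2*] = α₀ × DIC = 0.002993 × 2.21 = 0.006615 mmol/kg = 6.615 μmol/kg
pCO2 = [CO2*]/KH = 6.615×10^-6 / 3.020×10^-2 = 219 μatm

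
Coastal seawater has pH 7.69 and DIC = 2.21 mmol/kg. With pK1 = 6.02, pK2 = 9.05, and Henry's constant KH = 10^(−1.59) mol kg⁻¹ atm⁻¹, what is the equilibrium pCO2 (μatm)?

α₀ = 1 / (1 + K1/[H⁺] + K1K2/[H⁺]²) = 1 / (1 + 10^+1.67 + 10^+0.31)
   = 1 / (1 + 46.774 + 2.0417) = 1/49.815 = 0.02007
[CO2*] = α₀ × DIC = 0.02007 × 2.21 = 0.04436 mmol/kg
pCO2 = [CO2*]/KH = 4.436×10^-5 / 2.570×10^-2 = 1730 μatm

pCO2 = 1730 μatm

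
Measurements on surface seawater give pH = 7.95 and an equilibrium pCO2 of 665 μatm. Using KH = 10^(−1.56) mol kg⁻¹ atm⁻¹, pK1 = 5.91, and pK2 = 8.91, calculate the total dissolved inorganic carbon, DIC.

DIC = 2.25 mmol/kg

[CO2*] = KH · pCO2 = 10^(−1.56) × 665×10^-6 = 1.832×10^-5 mol/kg
α₀ = 1/(1 + K1/[H⁺] + K1K2/[H⁺]²) = 1/(1 + 10^+2.04 + 10^+1.08) = 0.008152
DIC = [CO2*]/α₀ = 1.832×10^-5 / 0.008152 = 2.25 mmol/kg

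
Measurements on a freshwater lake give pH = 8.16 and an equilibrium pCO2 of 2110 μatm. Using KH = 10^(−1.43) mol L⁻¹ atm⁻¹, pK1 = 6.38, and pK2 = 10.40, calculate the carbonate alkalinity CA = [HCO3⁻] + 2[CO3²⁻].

[CO2*] = KH · pCO2 = 10^(−1.43) × 2110×10^-6 = 7.839×10^-5 mol/L
α₀ = 1/(1 + K1/[H⁺] + K1K2/[H⁺]²) = 1/(1 + 10^+1.78 + 10^-0.46) = 0.01623
DIC = [CO2*]/α₀ = 7.839×10^-5 / 0.01623 = 4.829 mmol/L
CA = (α₁ + 2α₂)·DIC = (0.9781 + 2×0.005629) × 4.829 = 4.78 mmol/L

CA = 4.78 mmol/L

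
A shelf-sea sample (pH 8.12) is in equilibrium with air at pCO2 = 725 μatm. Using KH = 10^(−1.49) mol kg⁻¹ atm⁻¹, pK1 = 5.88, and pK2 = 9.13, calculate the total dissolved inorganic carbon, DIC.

[CO2*] = KH · pCO2 = 10^(−1.49) × 725×10^-6 = 2.346×10^-5 mol/kg
α₀ = 1/(1 + K1/[H⁺] + K1K2/[H⁺]²) = 1/(1 + 10^+2.24 + 10^+1.23) = 0.005215
DIC = [CO2*]/α₀ = 2.346×10^-5 / 0.005215 = 4.50 mmol/kg

DIC = 4.50 mmol/kg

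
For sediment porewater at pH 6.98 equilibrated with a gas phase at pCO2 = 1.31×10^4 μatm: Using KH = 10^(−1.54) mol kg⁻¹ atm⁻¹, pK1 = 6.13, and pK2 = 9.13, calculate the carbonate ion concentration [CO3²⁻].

[CO2*] = KH · pCO2 = 10^(−1.54) × 1.31×10^4×10^-6 = 3.778×10^-4 mol/kg
α₀ = 1/(1 + K1/[H⁺] + K1K2/[H⁺]²) = 1/(1 + 10^+0.85 + 10^-1.30) = 0.1230
DIC = [CO2*]/α₀ = 3.778×10^-4 / 0.1230 = 3.071 mmol/kg
[CO3²⁻] = α₂·DIC; α₂ = 0.006165, so [CO3²⁻] = 0.006165 × 3.071 = 0.0189 mmol/kg = 18.9 μmol/kg

[CO3²⁻] = 18.9 μmol/kg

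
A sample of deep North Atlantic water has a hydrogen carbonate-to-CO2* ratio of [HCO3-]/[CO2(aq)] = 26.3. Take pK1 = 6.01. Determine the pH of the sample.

From K1 = [H⁺][HCO3-]/[CO2(aq)]:  pH = pK1 + log₁₀([HCO3-]/[CO2(aq)])
log₁₀(26.3) = +1.420
pH = 6.01 + (+1.420) = 7.43

pH = 7.43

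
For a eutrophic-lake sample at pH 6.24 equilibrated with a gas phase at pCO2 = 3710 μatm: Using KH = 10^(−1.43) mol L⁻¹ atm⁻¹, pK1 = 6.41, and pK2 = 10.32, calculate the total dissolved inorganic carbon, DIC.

[CO2*] = KH · pCO2 = 10^(−1.43) × 3710×10^-6 = 1.378×10^-4 mol/L
α₀ = 1/(1 + K1/[H⁺] + K1K2/[H⁺]²) = 1/(1 + 10^-0.17 + 10^-4.25) = 0.5966
DIC = [CO2*]/α₀ = 1.378×10^-4 / 0.5966 = 0.231 mmol/L

DIC = 0.231 mmol/L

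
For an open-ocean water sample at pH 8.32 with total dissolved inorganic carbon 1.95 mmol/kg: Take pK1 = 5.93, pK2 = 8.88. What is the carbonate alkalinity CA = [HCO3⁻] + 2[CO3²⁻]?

CA = [HCO3⁻] + 2[CO3²⁻] = (α₁ + 2α₂)·DIC
At pH 8.32: [H⁺]/K1 = 10^-2.39 = 0.0040738, K2/[H⁺] = 10^-0.56 = 0.27542
α₁ = 1/(1 + 0.0040738 + 0.27542) = 1/1.2795 = 0.7816; α₂ = α₁·K2/[H⁺] = 0.2153
α₁ + 2α₂ = 1.2121
CA = 1.2121 × 1.95 = 2.36 mmol/kg

CA = 2.36 mmol/kg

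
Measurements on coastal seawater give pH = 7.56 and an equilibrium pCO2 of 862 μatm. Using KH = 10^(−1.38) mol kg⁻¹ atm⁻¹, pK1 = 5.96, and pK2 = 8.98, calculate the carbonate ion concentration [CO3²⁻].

[CO2*] = KH · pCO2 = 10^(−1.38) × 862×10^-6 = 3.593×10^-5 mol/kg
α₀ = 1/(1 + K1/[H⁺] + K1K2/[H⁺]²) = 1/(1 + 10^+1.60 + 10^+0.18) = 0.02363
DIC = [CO2*]/α₀ = 3.593×10^-5 / 0.02363 = 1.521 mmol/kg
[CO3²⁻] = α₂·DIC; α₂ = 0.03576, so [CO3²⁻] = 0.03576 × 1.521 = 0.0544 mmol/kg

[CO3²⁻] = 0.0544 mmol/kg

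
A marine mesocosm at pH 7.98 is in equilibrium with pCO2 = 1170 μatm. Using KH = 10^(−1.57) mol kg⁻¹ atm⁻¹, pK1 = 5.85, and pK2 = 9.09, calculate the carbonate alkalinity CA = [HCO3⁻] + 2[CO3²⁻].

[CO2*] = KH · pCO2 = 10^(−1.57) × 1170×10^-6 = 3.149×10^-5 mol/kg
α₀ = 1/(1 + K1/[H⁺] + K1K2/[H⁺]²) = 1/(1 + 10^+2.13 + 10^+1.02) = 0.006832
DIC = [CO2*]/α₀ = 3.149×10^-5 / 0.006832 = 4.609 mmol/kg
CA = (α₁ + 2α₂)·DIC = (0.9216 + 2×0.07154) × 4.609 = 4.91 mmol/kg

CA = 4.91 mmol/kg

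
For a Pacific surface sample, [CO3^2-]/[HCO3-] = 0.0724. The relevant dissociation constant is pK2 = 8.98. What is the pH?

From K2 = [H⁺][CO3^2-]/[HCO3-]:  pH = pK2 + log₁₀([CO3^2-]/[HCO3-])
log₁₀(0.0724) = -1.140
pH = 8.98 + (-1.140) = 7.84

pH = 7.84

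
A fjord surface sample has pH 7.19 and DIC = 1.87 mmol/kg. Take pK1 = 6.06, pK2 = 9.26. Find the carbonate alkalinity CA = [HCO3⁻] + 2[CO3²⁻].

CA = [HCO3⁻] + 2[CO3²⁻] = (α₁ + 2α₂)·DIC
At pH 7.19: [H⁺]/K1 = 10^-1.13 = 0.074131, K2/[H⁺] = 10^-2.07 = 0.0085114
α₁ = 1/(1 + 0.074131 + 0.0085114) = 1/1.0826 = 0.9237; α₂ = α₁·K2/[H⁺] = 0.007862
α₁ + 2α₂ = 0.9394
CA = 0.9394 × 1.87 = 1.76 mmol/kg

CA = 1.76 mmol/kg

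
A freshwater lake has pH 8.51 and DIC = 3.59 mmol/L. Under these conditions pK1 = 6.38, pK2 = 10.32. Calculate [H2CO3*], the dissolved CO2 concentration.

α₀ = 1 / (1 + K1/[H⁺] + K1K2/[H⁺]²) = 1 / (1 + 10^+2.13 + 10^+0.32)
   = 1 / (1 + 134.90 + 2.0893) = 1/137.99 = 0.007247
[CO2*] = α₀ × DIC = 0.007247 × 3.59 = 0.0260 mmol/L

[CO2*] = 0.0260 mmol/L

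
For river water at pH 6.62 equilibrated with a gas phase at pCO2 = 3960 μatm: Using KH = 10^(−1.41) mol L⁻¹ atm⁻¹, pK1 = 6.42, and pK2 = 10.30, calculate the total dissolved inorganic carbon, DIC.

[CO2*] = KH · pCO2 = 10^(−1.41) × 3960×10^-6 = 1.541×10^-4 mol/L
α₀ = 1/(1 + K1/[H⁺] + K1K2/[H⁺]²) = 1/(1 + 10^+0.20 + 10^-3.48) = 0.3868
DIC = [CO2*]/α₀ = 1.541×10^-4 / 0.3868 = 0.398 mmol/L

DIC = 0.398 mmol/L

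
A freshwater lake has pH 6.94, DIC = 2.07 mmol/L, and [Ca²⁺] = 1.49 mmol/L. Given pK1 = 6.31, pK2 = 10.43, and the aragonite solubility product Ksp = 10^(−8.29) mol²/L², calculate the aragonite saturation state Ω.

Ω = 0.158

α₂ = 1 / (1 + [H⁺]/K2 + [H⁺]²/(K1K2)) = 1 / (1 + 10^+3.49 + 10^+2.86)
   = 1 / (1 + 3090.3 + 724.44) = 1/3815.7 = 0.0002621
[CO3²⁻] = α₂ × DIC = 0.0002621 × 2.07 = 0.0005425 mmol/L = 0.5425 μmol/L
Ksp = 10^(−8.29) = 5.129×10^-9
Ω = [Ca²⁺][CO3²⁻]/Ksp = (1.49×10^-3)(5.425×10^-7) / 5.129×10^-9 = 0.158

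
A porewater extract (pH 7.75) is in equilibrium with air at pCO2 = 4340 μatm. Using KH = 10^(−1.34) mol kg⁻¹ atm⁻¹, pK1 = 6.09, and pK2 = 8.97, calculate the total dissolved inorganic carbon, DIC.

DIC = 9.81 mmol/kg

[CO2*] = KH · pCO2 = 10^(−1.34) × 4340×10^-6 = 1.984×10^-4 mol/kg
α₀ = 1/(1 + K1/[H⁺] + K1K2/[H⁺]²) = 1/(1 + 10^+1.66 + 10^+0.44) = 0.02022
DIC = [CO2*]/α₀ = 1.984×10^-4 / 0.02022 = 9.81 mmol/kg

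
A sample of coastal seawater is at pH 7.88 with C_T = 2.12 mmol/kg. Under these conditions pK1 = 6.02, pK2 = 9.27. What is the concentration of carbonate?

[CO3²⁻] = 0.0819 mmol/kg

α₂ = 1 / (1 + [H⁺]/K2 + [H⁺]²/(K1K2)) = 1 / (1 + 10^+1.39 + 10^-0.47)
   = 1 / (1 + 24.547 + 0.33884) = 1/25.886 = 0.03863
[CO3²⁻] = α₂ × DIC = 0.03863 × 2.12 = 0.0819 mmol/kg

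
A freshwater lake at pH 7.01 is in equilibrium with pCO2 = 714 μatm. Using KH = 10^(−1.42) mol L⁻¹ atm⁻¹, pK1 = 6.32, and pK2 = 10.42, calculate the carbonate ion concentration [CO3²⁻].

[CO3²⁻] = 0.0517 μmol/L

[CO2*] = KH · pCO2 = 10^(−1.42) × 714×10^-6 = 2.715×10^-5 mol/L
α₀ = 1/(1 + K1/[H⁺] + K1K2/[H⁺]²) = 1/(1 + 10^+0.69 + 10^-2.72) = 0.1695
DIC = [CO2*]/α₀ = 2.715×10^-5 / 0.1695 = 0.1602 mmol/L
[CO3²⁻] = α₂·DIC; α₂ = 0.0003230, so [CO3²⁻] = 0.0003230 × 0.1602 = 5.17×10^-5 mmol/L = 0.0517 μmol/L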